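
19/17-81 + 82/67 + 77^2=6663539/1139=5850.34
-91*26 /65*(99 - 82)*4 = -12376 /5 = -2475.20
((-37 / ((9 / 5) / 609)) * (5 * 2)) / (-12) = 187775 / 18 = 10431.94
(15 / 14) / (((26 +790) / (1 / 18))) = 5 / 68544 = 0.00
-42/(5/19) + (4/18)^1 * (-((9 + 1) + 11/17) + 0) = -123904/765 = -161.97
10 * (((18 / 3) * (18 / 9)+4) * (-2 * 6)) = -1920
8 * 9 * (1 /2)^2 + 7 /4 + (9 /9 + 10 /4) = 93 /4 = 23.25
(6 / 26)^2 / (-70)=-9 / 11830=-0.00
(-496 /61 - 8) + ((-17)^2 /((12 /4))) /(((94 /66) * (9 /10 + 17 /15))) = 49122 /2867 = 17.13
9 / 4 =2.25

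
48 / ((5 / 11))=528 / 5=105.60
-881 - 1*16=-897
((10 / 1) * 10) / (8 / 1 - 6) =50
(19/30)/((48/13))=247/1440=0.17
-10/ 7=-1.43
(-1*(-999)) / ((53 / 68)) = 67932 / 53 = 1281.74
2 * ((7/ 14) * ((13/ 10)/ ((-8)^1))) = -13/ 80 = -0.16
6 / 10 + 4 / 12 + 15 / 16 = 449 / 240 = 1.87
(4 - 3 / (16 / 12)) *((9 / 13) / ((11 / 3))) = 189 / 572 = 0.33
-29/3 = -9.67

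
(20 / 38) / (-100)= -1 / 190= -0.01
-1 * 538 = -538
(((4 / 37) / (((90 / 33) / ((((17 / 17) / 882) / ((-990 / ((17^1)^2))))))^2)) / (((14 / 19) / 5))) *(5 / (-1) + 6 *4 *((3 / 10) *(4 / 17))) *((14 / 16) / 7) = -26230507 / 5875224334560000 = -0.00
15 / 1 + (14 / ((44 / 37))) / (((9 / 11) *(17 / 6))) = 1024 / 51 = 20.08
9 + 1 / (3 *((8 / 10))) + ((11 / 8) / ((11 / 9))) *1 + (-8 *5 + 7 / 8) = -343 / 12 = -28.58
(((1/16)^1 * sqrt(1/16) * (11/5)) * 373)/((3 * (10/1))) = 0.43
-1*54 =-54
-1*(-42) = 42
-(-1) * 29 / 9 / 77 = 29 / 693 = 0.04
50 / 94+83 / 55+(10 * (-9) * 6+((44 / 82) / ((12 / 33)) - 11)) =-116050053 / 211970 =-547.48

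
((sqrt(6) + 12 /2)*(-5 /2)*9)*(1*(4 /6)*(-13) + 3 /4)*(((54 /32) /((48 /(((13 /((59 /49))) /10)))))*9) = 14705145*sqrt(6) /241664 + 44115435 /120832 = 514.15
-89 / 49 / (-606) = 89 / 29694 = 0.00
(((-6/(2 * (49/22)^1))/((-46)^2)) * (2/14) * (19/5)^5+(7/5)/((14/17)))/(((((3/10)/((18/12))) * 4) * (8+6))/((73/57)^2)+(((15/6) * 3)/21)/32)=314822502481024/1322686046985625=0.24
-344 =-344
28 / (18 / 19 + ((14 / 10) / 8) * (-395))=-4256 / 10363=-0.41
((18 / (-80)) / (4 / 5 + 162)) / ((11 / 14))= -63 / 35816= -0.00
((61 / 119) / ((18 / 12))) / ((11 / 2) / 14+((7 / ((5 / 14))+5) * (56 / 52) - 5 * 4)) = 31720 / 639081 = 0.05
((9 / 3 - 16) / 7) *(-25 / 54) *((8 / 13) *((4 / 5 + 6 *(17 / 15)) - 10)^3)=-256 / 35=-7.31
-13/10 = -1.30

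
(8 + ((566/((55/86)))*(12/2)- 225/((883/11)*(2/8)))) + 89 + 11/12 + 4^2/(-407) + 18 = 116758028087/21562860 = 5414.77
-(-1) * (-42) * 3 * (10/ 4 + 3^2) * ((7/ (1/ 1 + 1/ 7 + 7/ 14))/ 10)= -3087/ 5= -617.40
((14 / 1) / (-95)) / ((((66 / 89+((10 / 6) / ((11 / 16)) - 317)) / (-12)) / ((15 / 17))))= -1480248 / 297719113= -0.00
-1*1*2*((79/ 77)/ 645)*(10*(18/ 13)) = -1896/ 43043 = -0.04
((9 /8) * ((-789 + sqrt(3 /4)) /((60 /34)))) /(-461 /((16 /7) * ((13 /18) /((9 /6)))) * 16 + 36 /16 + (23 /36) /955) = 52895349 /704585672 - 67041 * sqrt(3) /1409171344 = 0.07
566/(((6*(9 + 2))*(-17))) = -283/561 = -0.50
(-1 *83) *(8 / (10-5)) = -664 / 5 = -132.80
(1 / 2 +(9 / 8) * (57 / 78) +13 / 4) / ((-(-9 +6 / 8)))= 317 / 572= 0.55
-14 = -14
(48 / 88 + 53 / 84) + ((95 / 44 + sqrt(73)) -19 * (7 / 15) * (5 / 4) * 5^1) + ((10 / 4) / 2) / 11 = -8003 / 154 + sqrt(73) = -43.42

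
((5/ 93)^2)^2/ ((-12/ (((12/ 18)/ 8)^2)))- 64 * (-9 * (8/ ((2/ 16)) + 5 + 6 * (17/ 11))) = 64106367257892133/ 1421897260608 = 45085.09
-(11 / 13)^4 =-14641 / 28561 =-0.51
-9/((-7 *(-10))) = -9/70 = -0.13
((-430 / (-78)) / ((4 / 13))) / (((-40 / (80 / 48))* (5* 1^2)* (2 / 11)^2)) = -5203 / 1152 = -4.52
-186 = -186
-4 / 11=-0.36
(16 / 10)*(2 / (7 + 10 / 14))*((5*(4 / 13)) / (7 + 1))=28 / 351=0.08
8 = 8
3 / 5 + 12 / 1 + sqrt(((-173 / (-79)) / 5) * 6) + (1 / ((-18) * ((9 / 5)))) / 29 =sqrt(410010) / 395 + 295949 / 23490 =14.22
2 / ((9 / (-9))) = -2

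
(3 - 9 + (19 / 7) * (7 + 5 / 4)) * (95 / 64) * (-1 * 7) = -43605 / 256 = -170.33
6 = 6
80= 80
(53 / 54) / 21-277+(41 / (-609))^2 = -1848870397 / 6675858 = -276.95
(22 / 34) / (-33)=-1 / 51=-0.02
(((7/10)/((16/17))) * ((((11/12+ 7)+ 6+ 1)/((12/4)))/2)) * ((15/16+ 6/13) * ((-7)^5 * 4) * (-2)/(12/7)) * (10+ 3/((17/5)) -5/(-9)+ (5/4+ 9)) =14599459828289/3317760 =4400396.60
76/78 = 38/39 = 0.97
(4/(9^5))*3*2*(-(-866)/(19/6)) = 13856/124659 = 0.11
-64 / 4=-16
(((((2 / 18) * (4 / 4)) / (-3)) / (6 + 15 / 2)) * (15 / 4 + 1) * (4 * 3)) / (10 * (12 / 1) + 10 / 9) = -19 / 14715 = -0.00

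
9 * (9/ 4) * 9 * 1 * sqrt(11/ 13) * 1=729 * sqrt(143)/ 52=167.65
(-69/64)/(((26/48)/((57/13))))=-11799/1352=-8.73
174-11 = 163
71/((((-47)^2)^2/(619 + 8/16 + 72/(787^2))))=0.01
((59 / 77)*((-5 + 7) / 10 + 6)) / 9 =1829 / 3465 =0.53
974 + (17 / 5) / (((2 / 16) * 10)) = 24418 / 25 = 976.72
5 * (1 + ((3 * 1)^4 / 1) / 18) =55 / 2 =27.50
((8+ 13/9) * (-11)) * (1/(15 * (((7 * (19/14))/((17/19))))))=-6358/9747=-0.65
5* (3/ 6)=5/ 2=2.50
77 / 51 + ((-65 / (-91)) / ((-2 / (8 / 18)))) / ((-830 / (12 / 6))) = 134245 / 88893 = 1.51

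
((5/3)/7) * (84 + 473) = 2785/21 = 132.62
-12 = -12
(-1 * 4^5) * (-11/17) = 11264/17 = 662.59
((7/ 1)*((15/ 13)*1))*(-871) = -7035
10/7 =1.43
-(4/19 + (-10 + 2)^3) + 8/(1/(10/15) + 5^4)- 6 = 12041634/23807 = 505.80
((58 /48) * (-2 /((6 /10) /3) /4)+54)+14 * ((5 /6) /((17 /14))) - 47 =11087 /816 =13.59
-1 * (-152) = 152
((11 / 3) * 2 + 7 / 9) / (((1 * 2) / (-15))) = -365 / 6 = -60.83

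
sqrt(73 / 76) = sqrt(1387) / 38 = 0.98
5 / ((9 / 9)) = 5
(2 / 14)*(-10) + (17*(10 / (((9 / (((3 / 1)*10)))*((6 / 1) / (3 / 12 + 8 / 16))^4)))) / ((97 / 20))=-730085 / 521472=-1.40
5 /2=2.50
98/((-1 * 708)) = -49/354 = -0.14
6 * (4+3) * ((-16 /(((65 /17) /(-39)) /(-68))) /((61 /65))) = -30296448 /61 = -496663.08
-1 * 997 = -997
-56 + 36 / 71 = -3940 / 71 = -55.49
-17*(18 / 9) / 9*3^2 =-34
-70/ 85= -14/ 17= -0.82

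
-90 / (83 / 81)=-7290 / 83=-87.83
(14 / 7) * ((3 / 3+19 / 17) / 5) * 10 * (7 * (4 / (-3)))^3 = -351232 / 51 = -6886.90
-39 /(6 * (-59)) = 13 /118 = 0.11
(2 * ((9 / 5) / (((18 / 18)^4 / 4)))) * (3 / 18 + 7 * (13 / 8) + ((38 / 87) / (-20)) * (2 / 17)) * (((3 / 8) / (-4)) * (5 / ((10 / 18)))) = -55294893 / 394400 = -140.20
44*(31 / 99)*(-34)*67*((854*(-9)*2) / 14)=34461584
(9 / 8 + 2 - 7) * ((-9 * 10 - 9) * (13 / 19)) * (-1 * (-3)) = 119691 / 152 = 787.44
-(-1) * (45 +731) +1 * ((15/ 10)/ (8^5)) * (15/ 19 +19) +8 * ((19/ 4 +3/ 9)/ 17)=6178921495/ 7938048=778.39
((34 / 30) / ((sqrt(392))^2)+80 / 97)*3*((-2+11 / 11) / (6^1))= -472049 / 1140720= -0.41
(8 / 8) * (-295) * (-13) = 3835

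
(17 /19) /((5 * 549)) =0.00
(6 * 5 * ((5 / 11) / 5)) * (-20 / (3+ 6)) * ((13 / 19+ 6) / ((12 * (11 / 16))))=-101600 / 20691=-4.91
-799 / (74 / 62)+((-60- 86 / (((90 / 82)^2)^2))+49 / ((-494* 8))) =-472916952639029 / 599609790000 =-788.71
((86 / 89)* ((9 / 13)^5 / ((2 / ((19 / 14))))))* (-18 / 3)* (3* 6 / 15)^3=-31261485384 / 28914442375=-1.08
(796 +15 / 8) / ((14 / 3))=170.97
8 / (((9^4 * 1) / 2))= 16 / 6561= 0.00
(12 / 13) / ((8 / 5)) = 15 / 26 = 0.58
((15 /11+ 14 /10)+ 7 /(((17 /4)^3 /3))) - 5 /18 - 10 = -35217247 /4863870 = -7.24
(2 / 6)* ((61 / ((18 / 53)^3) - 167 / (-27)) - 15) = 9030089 / 17496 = 516.12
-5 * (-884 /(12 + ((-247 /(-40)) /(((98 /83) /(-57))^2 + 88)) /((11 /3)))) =3830589657065600 /10416376253661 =367.75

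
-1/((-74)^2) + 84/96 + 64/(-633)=5363845/6932616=0.77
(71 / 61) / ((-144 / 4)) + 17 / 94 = 15329 / 103212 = 0.15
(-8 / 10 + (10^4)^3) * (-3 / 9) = -4999999999996 / 15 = -333333333333.07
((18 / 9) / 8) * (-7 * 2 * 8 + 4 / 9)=-27.89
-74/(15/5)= -74/3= -24.67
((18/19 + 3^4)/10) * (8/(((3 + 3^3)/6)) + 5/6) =37887/1900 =19.94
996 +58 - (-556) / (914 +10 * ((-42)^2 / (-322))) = 10420968 / 9881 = 1054.65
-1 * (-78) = 78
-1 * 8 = -8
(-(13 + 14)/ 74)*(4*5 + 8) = -378/ 37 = -10.22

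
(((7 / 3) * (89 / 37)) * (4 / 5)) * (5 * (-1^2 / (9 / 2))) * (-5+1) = 19936 / 999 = 19.96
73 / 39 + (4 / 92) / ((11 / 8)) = 18781 / 9867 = 1.90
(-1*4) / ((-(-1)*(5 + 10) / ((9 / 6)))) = -2 / 5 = -0.40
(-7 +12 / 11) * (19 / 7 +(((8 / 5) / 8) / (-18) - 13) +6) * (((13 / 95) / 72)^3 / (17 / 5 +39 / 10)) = 77314627 / 3237832630771200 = 0.00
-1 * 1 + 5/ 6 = -1/ 6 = -0.17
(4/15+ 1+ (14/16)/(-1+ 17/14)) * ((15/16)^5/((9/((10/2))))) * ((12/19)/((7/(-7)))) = -27084375/19922944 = -1.36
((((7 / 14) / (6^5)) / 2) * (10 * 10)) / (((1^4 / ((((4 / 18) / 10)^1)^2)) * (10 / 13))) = 13 / 6298560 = 0.00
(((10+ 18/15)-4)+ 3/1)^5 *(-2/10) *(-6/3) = 690050502/15625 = 44163.23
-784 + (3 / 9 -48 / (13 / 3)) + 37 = -29552 / 39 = -757.74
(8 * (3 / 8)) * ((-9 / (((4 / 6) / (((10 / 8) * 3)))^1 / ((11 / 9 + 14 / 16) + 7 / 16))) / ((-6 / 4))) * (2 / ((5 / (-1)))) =-102.66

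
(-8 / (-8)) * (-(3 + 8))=-11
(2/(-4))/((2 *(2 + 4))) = -1/24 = -0.04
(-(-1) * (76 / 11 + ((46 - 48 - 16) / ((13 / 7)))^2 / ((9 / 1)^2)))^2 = 225000000 / 3455881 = 65.11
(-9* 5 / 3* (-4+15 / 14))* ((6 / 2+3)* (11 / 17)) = 20295 / 119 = 170.55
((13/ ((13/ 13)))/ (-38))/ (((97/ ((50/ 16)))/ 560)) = -11375/ 1843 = -6.17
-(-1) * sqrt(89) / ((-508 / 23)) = -23 * sqrt(89) / 508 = -0.43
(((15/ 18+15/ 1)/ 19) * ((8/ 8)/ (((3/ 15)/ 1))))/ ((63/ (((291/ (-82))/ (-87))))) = 0.00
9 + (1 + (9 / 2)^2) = 121 / 4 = 30.25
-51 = -51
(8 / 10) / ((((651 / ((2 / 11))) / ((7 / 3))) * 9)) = 8 / 138105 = 0.00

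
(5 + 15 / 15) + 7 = 13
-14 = -14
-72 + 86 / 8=-245 / 4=-61.25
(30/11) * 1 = 2.73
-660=-660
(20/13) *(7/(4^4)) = 35/832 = 0.04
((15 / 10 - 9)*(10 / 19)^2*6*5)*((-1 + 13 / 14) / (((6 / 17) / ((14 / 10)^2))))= 8925 / 361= 24.72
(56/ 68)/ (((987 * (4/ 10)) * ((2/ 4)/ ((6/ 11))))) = 20/ 8789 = 0.00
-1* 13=-13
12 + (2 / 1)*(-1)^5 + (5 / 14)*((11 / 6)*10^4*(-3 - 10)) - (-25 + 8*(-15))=-1784245 / 21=-84964.05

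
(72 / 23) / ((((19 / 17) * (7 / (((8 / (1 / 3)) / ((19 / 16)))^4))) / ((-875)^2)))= 2910880530432000000 / 56950277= 51112666764.24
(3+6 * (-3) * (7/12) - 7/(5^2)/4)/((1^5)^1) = -757/100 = -7.57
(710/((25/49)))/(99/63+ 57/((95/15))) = 24353/185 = 131.64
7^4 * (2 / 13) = 4802 / 13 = 369.38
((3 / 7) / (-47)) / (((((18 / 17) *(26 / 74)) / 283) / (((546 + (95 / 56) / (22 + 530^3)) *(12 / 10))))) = -810299225255299369 / 178289166466320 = -4544.86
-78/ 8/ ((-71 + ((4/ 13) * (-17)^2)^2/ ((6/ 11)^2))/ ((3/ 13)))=-13689/ 161264692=-0.00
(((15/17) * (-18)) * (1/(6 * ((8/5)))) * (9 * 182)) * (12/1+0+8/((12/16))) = -61425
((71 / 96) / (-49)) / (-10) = 71 / 47040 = 0.00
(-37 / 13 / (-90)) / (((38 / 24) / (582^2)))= 8355192 / 1235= 6765.34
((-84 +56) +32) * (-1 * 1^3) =-4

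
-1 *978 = -978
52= 52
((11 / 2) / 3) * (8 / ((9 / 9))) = 44 / 3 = 14.67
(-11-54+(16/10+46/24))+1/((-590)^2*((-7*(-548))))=-246298224617/4005934800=-61.48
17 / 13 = 1.31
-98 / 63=-14 / 9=-1.56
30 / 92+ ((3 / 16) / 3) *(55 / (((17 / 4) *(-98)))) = 48715 / 153272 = 0.32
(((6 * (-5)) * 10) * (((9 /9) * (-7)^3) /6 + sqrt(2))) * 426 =7305900 - 127800 * sqrt(2) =7125163.51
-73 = -73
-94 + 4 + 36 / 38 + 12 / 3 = -1616 / 19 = -85.05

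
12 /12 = 1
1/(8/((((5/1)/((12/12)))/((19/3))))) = 15/152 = 0.10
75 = 75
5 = 5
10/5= 2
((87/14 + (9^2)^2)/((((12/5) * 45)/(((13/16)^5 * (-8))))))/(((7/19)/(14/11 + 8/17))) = -35240814320387/43236458496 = -815.07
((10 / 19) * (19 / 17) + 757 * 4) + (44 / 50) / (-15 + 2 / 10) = 9524723 / 3145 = 3028.53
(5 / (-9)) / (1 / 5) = -25 / 9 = -2.78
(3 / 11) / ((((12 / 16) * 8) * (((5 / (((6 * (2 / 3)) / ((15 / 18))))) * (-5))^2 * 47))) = 288 / 8078125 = 0.00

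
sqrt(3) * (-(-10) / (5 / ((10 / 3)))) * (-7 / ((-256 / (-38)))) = -12.00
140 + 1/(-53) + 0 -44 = 5087/53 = 95.98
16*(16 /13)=256 /13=19.69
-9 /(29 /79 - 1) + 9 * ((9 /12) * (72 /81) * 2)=1311 /50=26.22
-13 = -13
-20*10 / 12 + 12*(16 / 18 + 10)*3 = 375.33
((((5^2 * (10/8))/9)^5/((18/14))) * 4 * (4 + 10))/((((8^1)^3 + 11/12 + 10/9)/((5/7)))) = 213623046875/6993291168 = 30.55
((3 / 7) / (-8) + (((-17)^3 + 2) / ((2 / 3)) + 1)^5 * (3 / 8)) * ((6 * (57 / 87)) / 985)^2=-47329307883891085275466983 / 365549732800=-129474333140289.70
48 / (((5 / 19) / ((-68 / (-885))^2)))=1405696 / 1305375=1.08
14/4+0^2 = 7/2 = 3.50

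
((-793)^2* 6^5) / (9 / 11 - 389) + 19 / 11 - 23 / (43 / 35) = -208543763906 / 16555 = -12597025.91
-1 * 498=-498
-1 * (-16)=16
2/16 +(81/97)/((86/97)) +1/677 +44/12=3308177/698664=4.74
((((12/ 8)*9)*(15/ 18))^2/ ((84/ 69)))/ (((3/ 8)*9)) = 1725/ 56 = 30.80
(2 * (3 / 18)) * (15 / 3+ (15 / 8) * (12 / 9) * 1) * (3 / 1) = 15 / 2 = 7.50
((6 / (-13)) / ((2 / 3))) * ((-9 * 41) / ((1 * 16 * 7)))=3321 / 1456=2.28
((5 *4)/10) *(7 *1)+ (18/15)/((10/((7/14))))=703/50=14.06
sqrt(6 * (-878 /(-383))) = 2 * sqrt(504411) /383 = 3.71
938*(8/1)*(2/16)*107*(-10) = -1003660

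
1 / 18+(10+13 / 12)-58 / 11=2323 / 396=5.87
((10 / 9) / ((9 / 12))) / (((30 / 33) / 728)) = 32032 / 27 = 1186.37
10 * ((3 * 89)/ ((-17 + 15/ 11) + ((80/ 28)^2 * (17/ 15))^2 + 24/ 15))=1586640825/ 42522926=37.31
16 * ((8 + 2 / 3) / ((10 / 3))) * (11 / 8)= 286 / 5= 57.20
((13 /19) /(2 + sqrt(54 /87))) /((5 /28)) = 1508 /665 - 78* sqrt(58) /665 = 1.37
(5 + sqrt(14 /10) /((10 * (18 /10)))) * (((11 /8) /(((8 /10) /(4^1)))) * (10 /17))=55 * sqrt(35) /1224 + 1375 /68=20.49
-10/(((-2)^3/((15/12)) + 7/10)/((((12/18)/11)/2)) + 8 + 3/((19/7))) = 1900/34009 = 0.06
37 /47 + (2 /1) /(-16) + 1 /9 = 0.77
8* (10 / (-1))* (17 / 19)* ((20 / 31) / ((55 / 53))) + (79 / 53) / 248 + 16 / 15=-1789513999 / 41206440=-43.43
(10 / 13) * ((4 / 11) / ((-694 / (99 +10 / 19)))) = -0.04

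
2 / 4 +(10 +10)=41 / 2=20.50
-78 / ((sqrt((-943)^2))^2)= -78 / 889249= -0.00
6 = 6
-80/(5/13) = -208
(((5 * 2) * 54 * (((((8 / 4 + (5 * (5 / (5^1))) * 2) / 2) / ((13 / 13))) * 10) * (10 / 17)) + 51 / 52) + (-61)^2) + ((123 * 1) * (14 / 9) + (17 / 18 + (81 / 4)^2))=744145193 / 31824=23383.14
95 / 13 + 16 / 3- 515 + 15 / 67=-1312079 / 2613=-502.14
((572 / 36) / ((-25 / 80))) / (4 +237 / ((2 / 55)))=-4576 / 586935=-0.01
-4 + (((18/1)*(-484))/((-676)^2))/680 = -155372929/38842960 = -4.00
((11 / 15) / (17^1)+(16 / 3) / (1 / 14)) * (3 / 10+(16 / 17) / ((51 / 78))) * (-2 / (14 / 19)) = -1819618163 / 5158650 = -352.73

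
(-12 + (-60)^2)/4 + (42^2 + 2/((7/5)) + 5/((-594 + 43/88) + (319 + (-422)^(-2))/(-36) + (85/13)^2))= 124301205359824477/46687307906407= 2662.42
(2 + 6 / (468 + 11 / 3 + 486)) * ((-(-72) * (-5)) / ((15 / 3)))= -415008 / 2873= -144.45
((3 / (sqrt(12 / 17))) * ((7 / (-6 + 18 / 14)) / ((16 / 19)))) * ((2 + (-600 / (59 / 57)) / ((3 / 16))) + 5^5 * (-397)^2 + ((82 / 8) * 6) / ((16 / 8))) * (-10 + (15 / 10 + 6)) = 541078187252995 * sqrt(51) / 498432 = 7752453992.75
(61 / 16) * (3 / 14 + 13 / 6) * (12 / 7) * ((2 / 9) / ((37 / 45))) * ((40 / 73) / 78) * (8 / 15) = 244000 / 15484833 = 0.02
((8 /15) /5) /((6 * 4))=1 /225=0.00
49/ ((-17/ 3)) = -8.65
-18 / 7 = -2.57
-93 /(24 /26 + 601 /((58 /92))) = -35061 /359746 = -0.10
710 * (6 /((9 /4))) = 5680 /3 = 1893.33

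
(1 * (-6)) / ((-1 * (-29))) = -6 / 29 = -0.21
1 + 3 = 4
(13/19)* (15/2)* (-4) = -390/19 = -20.53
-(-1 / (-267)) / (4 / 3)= -1 / 356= -0.00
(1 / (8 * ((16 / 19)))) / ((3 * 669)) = 19 / 256896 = 0.00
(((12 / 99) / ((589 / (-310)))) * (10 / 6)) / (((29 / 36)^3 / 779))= -42508800 / 268279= -158.45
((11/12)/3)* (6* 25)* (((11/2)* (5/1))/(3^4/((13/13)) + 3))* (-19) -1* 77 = -364991/1008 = -362.09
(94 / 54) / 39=47 / 1053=0.04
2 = 2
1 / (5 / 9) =9 / 5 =1.80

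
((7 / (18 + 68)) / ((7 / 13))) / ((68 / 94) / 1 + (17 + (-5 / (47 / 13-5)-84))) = -5499 / 2279645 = -0.00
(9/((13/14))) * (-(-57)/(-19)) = -378/13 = -29.08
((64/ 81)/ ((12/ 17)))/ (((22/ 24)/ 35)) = 38080/ 891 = 42.74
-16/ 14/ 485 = -8/ 3395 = -0.00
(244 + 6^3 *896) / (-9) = -193780 / 9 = -21531.11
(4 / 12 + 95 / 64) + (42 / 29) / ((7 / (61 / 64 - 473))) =-533677 / 5568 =-95.85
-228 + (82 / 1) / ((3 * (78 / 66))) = -7990 / 39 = -204.87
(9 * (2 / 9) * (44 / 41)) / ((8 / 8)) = 88 / 41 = 2.15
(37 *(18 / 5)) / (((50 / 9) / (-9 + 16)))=20979 / 125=167.83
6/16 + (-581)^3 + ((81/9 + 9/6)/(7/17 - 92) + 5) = -814302429191/4152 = -196122935.74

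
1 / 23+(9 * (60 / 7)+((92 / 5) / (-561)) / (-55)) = 1917190237 / 24838275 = 77.19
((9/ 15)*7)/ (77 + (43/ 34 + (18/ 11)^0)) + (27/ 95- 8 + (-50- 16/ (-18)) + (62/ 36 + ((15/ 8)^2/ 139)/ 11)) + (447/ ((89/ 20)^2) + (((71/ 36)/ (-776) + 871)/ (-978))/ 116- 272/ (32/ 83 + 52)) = -5226844189089478579940903/ 138729799454474063404800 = -37.68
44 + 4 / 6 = 134 / 3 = 44.67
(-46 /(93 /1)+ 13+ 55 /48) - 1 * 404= -193613 /496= -390.35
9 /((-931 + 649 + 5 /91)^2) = 74529 /658281649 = 0.00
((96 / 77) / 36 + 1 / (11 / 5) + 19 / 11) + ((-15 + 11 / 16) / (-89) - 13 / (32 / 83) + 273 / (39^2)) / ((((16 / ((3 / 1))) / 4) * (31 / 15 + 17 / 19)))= -180080974897 / 28873388544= -6.24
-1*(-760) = 760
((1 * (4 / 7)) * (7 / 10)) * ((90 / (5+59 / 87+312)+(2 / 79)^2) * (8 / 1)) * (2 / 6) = 391820656 / 1293665685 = 0.30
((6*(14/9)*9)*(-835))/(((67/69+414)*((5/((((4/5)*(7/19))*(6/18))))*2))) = -4517016/2720135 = -1.66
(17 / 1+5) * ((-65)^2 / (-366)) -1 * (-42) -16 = -41717 / 183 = -227.96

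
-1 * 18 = -18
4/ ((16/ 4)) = 1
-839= -839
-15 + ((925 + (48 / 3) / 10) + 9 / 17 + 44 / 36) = 698714 / 765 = 913.35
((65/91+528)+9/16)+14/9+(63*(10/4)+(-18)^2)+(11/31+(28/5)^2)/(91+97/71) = 864674767637/853851600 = 1012.68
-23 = -23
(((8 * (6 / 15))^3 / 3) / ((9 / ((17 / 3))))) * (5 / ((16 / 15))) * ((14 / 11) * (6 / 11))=121856 / 5445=22.38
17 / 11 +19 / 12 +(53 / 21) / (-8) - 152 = -149.19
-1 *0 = 0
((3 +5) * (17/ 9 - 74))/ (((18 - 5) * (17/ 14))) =-72688/ 1989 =-36.54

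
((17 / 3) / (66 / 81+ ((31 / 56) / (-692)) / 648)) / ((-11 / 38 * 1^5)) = -24.02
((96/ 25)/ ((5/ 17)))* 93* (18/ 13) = 2731968/ 1625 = 1681.21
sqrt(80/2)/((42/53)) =53 * sqrt(10)/21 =7.98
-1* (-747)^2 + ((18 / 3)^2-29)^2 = -557960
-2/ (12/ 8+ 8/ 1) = -4/ 19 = -0.21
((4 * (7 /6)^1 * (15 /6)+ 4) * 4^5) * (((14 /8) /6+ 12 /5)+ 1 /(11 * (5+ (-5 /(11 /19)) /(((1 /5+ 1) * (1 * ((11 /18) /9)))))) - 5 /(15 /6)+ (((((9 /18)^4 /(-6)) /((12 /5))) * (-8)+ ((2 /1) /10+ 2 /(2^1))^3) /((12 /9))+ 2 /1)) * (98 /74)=46133554096 /541125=85254.89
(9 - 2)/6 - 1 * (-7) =49/6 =8.17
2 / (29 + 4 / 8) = 4 / 59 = 0.07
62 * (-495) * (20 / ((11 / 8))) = -446400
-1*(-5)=5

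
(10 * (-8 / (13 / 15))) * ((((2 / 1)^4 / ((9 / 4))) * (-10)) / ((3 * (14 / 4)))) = 512000 / 819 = 625.15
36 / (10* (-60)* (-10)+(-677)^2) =36 / 464329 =0.00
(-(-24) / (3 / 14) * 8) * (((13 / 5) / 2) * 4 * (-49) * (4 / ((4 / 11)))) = -12556544 / 5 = -2511308.80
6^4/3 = 432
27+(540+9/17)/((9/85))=5132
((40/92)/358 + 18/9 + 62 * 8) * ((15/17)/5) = 6150813/69989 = 87.88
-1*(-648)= 648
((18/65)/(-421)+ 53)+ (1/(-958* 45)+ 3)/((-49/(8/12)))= 918389057842/17341665705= 52.96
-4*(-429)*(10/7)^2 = 171600/49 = 3502.04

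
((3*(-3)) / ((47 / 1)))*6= -54 / 47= -1.15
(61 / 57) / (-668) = -0.00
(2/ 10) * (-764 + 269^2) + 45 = 71822/ 5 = 14364.40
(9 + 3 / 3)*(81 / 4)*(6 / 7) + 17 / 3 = 3764 / 21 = 179.24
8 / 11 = 0.73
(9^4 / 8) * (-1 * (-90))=295245 / 4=73811.25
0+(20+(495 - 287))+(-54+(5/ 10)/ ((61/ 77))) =21305/ 122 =174.63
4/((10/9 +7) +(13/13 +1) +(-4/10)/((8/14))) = 360/847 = 0.43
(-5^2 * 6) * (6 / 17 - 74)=187800 / 17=11047.06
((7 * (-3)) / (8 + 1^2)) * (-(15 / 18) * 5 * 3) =175 / 6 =29.17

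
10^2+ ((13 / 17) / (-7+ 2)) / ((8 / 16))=99.69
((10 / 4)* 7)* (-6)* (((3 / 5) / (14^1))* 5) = -45 / 2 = -22.50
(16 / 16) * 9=9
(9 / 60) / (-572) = -3 / 11440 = -0.00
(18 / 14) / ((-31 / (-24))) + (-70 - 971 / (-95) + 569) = 10518112 / 20615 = 510.22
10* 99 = 990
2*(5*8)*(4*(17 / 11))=5440 / 11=494.55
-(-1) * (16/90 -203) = -9127/45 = -202.82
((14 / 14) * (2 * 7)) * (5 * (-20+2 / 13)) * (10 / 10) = -18060 / 13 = -1389.23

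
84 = 84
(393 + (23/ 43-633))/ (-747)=10297/ 32121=0.32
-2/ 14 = -1/ 7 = -0.14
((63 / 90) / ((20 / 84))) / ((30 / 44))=539 / 125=4.31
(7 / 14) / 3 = 1 / 6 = 0.17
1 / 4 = 0.25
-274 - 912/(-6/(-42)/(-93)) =593438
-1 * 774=-774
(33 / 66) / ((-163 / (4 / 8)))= -1 / 652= -0.00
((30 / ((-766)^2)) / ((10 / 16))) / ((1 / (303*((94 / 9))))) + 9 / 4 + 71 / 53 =119681241 / 31098068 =3.85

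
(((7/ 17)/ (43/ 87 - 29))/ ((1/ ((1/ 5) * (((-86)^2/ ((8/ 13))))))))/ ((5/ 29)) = -201.38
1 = 1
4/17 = 0.24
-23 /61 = -0.38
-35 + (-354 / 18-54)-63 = -515 / 3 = -171.67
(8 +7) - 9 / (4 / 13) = -57 / 4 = -14.25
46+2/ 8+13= 237/ 4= 59.25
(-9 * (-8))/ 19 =72/ 19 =3.79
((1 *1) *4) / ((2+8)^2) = 1 / 25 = 0.04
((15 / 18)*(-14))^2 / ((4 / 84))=8575 / 3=2858.33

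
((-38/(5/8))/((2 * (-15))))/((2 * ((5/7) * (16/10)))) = 133/150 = 0.89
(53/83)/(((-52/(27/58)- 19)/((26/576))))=-2067/9373024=-0.00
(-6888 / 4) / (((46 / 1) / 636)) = -547596 / 23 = -23808.52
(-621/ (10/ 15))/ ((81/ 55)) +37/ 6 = -1879/ 3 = -626.33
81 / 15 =27 / 5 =5.40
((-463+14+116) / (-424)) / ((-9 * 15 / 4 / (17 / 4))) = -629 / 6360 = -0.10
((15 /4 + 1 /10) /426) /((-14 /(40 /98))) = -11 /41748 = -0.00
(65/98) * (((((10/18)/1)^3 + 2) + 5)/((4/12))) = 169910/11907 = 14.27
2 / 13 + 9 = 119 / 13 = 9.15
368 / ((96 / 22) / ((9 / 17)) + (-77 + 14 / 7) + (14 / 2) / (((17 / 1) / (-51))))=-759 / 181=-4.19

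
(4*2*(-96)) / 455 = -768 / 455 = -1.69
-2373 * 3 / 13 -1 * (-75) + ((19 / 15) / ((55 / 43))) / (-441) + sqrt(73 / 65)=-2235351421 / 4729725 + sqrt(4745) / 65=-471.56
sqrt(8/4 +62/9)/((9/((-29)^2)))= 3364* sqrt(5)/27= 278.60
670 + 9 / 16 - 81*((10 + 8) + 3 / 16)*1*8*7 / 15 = -386347 / 80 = -4829.34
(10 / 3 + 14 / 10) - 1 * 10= -79 / 15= -5.27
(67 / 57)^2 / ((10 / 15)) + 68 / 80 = 63301 / 21660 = 2.92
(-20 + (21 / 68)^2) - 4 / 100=-2305599 / 115600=-19.94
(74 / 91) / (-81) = -74 / 7371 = -0.01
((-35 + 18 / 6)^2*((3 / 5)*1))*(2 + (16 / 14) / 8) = 9216 / 7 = 1316.57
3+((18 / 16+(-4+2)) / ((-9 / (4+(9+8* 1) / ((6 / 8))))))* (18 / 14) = 6.33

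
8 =8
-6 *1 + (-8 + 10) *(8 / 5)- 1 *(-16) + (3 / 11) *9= 861 / 55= 15.65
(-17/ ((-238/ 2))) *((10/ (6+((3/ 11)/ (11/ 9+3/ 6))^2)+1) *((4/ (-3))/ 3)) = -3726824/ 22068963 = -0.17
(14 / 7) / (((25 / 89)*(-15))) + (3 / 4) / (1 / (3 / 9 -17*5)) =-63.97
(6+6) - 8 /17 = 196 /17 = 11.53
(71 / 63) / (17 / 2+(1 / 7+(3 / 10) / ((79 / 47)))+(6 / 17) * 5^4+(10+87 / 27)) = 476765 / 102644168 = 0.00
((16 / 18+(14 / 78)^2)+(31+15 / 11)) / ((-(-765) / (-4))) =-742516 / 4266405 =-0.17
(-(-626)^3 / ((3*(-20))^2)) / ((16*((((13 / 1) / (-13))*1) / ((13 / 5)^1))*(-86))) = 398635861 / 3096000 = 128.76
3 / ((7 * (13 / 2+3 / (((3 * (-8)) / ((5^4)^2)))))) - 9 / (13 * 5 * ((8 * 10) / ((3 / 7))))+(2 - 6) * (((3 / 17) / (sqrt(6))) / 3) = -2 * sqrt(6) / 51 - 3556757 / 4738952400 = -0.10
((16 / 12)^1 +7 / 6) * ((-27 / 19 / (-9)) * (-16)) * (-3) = 360 / 19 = 18.95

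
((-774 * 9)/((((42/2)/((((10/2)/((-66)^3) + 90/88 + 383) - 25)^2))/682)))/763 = -14201610715783294117/371594904912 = -38217990.96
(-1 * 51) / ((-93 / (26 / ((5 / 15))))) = 42.77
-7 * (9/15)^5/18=-189/6250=-0.03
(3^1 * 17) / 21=17 / 7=2.43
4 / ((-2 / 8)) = -16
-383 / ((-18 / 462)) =29491 / 3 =9830.33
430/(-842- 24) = -215/433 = -0.50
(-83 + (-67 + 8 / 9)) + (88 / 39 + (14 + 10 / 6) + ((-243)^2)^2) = 407953759568 / 117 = 3486784269.81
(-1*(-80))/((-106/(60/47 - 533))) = 999640/2491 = 401.30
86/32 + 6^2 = 619/16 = 38.69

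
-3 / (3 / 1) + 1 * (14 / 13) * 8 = 7.62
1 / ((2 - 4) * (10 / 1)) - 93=-1861 / 20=-93.05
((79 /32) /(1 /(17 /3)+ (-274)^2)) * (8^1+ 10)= 12087 /20420720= 0.00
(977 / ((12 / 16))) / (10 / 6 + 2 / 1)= 3908 / 11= 355.27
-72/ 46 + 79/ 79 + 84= 1919/ 23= 83.43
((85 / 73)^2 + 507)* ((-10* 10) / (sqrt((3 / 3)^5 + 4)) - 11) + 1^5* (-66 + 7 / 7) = -28391.28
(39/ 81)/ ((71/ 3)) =13/ 639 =0.02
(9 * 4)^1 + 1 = 37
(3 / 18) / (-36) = -1 / 216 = -0.00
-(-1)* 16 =16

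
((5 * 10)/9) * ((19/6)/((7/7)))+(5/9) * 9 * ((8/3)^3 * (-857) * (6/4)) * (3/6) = -1644965/27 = -60924.63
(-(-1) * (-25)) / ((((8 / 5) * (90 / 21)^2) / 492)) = -10045 / 24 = -418.54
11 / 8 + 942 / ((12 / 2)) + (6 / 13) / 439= 7230817 / 45656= 158.38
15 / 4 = 3.75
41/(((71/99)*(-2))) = -4059/142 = -28.58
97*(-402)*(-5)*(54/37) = 10528380/37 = 284550.81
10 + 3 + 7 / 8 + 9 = 183 / 8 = 22.88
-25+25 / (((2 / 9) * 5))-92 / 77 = -569 / 154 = -3.69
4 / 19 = 0.21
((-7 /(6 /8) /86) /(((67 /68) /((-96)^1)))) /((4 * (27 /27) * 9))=7616 /25929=0.29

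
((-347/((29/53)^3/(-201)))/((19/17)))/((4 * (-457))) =-176523310023/847078748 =-208.39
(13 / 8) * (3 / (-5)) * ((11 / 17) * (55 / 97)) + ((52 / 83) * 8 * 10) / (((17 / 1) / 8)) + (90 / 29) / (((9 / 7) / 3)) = 967511047 / 31753144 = 30.47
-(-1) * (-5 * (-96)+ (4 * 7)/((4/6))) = 522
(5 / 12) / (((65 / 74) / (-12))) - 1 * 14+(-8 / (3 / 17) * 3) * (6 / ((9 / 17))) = -60880 / 39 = -1561.03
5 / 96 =0.05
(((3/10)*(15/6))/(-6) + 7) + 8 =119/8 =14.88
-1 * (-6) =6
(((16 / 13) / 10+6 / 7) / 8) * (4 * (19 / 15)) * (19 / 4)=80503 / 27300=2.95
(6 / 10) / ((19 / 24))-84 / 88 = -411 / 2090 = -0.20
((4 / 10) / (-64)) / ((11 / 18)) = -9 / 880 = -0.01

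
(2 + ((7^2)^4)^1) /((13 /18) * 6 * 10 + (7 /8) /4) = 553421088 /4181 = 132365.72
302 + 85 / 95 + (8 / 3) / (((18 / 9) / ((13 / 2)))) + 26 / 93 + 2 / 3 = 184067 / 589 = 312.51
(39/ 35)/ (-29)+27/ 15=1788/ 1015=1.76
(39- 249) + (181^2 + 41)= 32592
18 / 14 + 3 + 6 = 72 / 7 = 10.29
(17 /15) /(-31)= -17 /465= -0.04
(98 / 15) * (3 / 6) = 49 / 15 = 3.27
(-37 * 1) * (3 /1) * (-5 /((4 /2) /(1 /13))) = 555 /26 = 21.35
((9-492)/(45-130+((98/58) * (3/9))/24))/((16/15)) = 1890945/354862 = 5.33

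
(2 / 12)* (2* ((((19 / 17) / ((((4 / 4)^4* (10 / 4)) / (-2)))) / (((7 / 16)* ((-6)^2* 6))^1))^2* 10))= 46208 / 154850535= 0.00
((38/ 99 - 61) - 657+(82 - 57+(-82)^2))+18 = 598889/ 99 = 6049.38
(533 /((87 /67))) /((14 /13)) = 381.15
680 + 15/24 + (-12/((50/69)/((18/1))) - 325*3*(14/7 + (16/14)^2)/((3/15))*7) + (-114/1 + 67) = -157480237/1400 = -112485.88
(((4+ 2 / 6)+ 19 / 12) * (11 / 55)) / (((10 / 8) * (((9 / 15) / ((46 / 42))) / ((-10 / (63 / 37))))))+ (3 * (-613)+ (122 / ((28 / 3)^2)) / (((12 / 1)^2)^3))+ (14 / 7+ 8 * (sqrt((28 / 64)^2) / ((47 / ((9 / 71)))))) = -343565955647143 / 185998934016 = -1847.14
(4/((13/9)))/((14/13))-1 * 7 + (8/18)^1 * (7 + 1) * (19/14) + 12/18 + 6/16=725/504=1.44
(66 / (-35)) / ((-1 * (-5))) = -0.38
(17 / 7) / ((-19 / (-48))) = 6.14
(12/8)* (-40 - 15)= -165/2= -82.50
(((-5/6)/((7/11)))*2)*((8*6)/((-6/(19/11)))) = 760/21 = 36.19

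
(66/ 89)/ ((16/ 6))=99/ 356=0.28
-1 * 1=-1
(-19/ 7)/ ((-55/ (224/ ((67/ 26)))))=15808/ 3685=4.29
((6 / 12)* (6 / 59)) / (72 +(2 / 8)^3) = 192 / 271931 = 0.00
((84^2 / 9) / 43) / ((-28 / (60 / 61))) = -0.64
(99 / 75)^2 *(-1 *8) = -8712 / 625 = -13.94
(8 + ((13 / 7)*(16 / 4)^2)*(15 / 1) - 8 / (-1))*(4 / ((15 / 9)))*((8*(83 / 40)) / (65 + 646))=1073024 / 41475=25.87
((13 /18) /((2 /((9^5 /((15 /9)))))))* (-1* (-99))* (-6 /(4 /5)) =-75996063 /8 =-9499507.88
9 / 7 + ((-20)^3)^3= -3583999999991 / 7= -511999999998.71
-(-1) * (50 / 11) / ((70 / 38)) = 190 / 77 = 2.47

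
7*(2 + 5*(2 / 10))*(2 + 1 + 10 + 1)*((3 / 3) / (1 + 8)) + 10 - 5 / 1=113 / 3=37.67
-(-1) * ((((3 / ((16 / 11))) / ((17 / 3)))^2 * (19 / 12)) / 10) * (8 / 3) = 20691 / 369920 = 0.06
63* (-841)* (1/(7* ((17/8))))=-60552/17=-3561.88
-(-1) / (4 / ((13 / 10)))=13 / 40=0.32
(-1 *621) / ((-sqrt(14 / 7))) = 621 *sqrt(2) / 2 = 439.11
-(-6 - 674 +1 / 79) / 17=53719 / 1343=40.00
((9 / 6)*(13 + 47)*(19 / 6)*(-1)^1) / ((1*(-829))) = 285 / 829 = 0.34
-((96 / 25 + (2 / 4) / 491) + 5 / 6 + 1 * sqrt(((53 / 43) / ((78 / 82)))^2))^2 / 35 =-15103407644230084 / 14831230042321875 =-1.02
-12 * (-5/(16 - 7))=20/3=6.67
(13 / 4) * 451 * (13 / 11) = 6929 / 4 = 1732.25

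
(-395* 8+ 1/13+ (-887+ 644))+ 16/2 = -44134/13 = -3394.92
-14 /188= -7 /94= -0.07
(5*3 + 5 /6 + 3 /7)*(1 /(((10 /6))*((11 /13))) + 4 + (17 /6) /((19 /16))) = 15191969 /131670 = 115.38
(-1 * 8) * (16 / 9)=-128 / 9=-14.22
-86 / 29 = -2.97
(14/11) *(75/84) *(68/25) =34/11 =3.09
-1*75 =-75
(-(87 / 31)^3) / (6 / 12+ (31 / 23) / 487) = -14751784206 / 335536033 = -43.96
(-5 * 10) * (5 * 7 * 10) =-17500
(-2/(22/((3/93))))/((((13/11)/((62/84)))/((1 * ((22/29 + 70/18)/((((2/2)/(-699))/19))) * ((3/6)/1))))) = 5369951/95004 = 56.52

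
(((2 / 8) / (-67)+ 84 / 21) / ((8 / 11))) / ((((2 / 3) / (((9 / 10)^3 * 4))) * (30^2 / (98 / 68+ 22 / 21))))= 14249763 / 214400000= 0.07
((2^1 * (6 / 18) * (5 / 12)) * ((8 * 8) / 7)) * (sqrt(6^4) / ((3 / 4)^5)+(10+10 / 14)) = 4911520 / 11907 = 412.49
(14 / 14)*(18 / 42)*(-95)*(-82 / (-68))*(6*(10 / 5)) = -70110 / 119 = -589.16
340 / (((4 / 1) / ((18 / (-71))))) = -1530 / 71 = -21.55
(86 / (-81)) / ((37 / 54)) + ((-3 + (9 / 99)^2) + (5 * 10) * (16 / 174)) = 21974 / 389499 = 0.06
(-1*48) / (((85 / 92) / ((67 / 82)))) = -147936 / 3485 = -42.45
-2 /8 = -1 /4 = -0.25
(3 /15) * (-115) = -23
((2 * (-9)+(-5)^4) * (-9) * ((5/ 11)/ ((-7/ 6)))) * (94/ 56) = 3851415/ 1078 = 3572.74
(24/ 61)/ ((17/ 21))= 504/ 1037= 0.49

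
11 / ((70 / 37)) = 407 / 70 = 5.81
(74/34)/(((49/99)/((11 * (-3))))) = -120879/833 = -145.11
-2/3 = -0.67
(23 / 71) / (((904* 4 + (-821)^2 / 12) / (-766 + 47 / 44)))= -0.00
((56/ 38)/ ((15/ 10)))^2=3136/ 3249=0.97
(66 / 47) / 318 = 11 / 2491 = 0.00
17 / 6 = 2.83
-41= -41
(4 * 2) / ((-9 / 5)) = -40 / 9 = -4.44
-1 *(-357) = 357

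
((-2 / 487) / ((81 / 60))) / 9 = -40 / 118341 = -0.00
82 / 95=0.86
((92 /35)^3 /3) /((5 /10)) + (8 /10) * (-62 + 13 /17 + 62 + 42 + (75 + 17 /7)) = 236729492 /2186625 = 108.26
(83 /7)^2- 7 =133.59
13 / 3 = 4.33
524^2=274576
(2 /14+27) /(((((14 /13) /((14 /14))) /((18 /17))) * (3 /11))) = 81510 /833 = 97.85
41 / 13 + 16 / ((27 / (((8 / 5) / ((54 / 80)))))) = 43201 / 9477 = 4.56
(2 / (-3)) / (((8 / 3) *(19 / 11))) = -11 / 76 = -0.14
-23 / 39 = -0.59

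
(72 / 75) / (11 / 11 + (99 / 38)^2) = 34656 / 281125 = 0.12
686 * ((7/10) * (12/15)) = 9604/25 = 384.16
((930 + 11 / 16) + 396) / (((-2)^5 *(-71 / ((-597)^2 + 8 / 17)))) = 128613565147 / 617984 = 208117.95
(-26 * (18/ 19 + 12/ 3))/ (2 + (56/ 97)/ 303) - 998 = -45673760/ 42997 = -1062.25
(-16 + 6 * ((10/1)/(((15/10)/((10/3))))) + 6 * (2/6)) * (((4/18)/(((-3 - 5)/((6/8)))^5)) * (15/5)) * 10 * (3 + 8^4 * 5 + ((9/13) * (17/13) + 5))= -83674333125/708837376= -118.04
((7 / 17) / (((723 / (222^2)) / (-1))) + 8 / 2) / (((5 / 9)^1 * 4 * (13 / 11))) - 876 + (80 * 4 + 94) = -125473458 / 266305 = -471.16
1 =1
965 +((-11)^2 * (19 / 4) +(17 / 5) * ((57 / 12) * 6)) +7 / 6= 98269 / 60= 1637.82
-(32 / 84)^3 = -512 / 9261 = -0.06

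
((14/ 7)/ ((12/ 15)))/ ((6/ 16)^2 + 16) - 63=-64919/ 1033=-62.85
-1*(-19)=19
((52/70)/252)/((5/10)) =13/2205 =0.01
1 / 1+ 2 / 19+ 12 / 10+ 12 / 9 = 1037 / 285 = 3.64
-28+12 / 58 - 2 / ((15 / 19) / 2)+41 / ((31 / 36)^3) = 406277206 / 12959085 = 31.35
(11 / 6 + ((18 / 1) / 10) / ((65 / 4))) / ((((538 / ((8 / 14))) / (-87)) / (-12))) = 1319268 / 611975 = 2.16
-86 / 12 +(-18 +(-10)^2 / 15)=-37 / 2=-18.50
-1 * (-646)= 646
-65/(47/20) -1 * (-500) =22200/47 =472.34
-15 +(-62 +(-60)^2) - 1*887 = 2636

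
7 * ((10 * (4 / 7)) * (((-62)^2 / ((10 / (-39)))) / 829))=-599664 / 829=-723.36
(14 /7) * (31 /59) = 62 /59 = 1.05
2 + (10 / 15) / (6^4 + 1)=7784 / 3891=2.00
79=79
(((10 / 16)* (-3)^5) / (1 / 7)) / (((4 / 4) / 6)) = -25515 / 4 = -6378.75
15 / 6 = 5 / 2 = 2.50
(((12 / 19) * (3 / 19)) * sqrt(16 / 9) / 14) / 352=3 / 111188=0.00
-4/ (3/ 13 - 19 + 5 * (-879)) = 52/ 57379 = 0.00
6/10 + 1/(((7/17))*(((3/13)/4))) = 4483/105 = 42.70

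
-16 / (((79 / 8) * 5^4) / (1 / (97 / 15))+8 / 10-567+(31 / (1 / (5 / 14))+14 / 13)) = -174720 / 429782881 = -0.00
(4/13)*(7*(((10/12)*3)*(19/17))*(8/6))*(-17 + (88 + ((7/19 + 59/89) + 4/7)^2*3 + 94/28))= 153311058340/232821953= 658.49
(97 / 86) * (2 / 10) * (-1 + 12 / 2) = 97 / 86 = 1.13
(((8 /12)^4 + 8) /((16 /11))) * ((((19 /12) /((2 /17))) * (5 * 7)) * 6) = 10321465 /648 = 15928.19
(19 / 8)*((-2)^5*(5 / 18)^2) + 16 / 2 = 173 / 81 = 2.14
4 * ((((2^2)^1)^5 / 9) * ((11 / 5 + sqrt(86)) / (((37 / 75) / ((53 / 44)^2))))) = 3595520 / 1221 + 17977600 * sqrt(86) / 13431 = 15357.61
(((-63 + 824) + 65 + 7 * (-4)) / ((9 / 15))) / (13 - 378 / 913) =1214290 / 11491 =105.67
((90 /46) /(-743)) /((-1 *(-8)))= -45 /136712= -0.00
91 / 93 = 0.98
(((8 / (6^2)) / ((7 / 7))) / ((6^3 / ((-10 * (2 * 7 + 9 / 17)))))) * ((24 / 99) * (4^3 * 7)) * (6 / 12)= -1106560 / 136323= -8.12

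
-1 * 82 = -82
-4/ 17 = -0.24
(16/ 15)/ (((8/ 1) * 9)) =2/ 135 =0.01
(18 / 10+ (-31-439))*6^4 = -3033936 / 5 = -606787.20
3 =3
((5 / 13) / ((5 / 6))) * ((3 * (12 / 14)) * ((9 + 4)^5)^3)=425236649655523212 / 7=60748092807931887.43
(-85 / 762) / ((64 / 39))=-1105 / 16256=-0.07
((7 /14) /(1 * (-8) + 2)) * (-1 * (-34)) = -17 /6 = -2.83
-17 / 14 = -1.21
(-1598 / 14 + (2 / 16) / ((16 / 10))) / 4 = -51101 / 1792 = -28.52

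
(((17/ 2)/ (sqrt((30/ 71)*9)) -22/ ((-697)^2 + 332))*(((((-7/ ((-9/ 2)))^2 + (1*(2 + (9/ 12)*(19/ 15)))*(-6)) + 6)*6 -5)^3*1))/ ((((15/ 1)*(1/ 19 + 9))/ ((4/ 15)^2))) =919191720820736/ 173582439762234375 -177571127885824*sqrt(2130)/ 16067786484375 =-510.04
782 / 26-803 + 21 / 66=-772.60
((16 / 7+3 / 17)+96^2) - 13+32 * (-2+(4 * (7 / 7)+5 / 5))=1106874 / 119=9301.46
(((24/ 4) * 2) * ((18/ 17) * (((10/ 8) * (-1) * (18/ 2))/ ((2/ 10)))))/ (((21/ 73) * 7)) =-354.92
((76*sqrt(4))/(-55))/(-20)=38/275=0.14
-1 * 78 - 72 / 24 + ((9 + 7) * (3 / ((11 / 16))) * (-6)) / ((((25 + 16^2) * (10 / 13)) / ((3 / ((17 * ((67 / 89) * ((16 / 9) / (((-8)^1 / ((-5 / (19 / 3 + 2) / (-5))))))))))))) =-225193689 / 3520649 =-63.96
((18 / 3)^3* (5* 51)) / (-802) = -27540 / 401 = -68.68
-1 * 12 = -12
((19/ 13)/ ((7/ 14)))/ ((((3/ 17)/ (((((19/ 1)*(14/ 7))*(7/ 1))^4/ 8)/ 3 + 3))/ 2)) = 808535474692/ 117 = 6910559612.75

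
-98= -98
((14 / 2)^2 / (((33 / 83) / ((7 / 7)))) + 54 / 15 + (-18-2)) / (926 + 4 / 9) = 52887 / 458590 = 0.12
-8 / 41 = -0.20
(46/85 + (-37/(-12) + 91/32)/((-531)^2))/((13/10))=1245188141/2991042288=0.42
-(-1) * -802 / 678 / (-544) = 401 / 184416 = 0.00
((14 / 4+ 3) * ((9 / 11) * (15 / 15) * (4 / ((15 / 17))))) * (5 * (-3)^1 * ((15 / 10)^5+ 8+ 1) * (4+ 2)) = -3168477 / 88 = -36005.42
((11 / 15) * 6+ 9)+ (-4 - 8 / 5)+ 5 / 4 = 181 / 20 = 9.05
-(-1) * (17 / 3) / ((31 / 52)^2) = 45968 / 2883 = 15.94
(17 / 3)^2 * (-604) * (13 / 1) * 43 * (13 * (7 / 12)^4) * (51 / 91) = -142242586031 / 15552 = -9146256.82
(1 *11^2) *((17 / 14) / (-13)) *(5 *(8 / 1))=-41140 / 91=-452.09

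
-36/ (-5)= 36/ 5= 7.20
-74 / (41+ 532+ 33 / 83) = -3071 / 23796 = -0.13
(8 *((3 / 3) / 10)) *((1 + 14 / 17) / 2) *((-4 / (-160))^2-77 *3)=-11457569 / 68000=-168.49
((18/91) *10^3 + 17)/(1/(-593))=-11591371/91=-127377.70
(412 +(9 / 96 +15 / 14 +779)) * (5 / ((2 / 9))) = 12017025 / 448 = 26823.72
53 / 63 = 0.84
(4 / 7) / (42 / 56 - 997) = -16 / 27895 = -0.00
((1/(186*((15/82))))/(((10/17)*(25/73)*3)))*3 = 50881/348750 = 0.15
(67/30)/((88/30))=67/88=0.76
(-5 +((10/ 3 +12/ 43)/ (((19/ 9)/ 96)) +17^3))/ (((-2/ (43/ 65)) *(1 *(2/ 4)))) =-4144044/ 1235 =-3355.50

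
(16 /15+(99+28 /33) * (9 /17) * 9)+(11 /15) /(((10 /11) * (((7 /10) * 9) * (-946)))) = 7246394149 /15197490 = 476.82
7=7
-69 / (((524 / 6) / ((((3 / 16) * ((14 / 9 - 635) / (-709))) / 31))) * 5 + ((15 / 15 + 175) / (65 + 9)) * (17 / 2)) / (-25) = 4851551 / 142078486900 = 0.00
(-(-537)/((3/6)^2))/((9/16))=11456/3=3818.67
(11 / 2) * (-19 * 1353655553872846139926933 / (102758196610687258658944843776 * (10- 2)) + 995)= 8997507412317765608752367276297563 / 1644131145770996138543117500416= 5472.50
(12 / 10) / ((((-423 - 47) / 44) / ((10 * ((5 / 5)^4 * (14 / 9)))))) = -1232 / 705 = -1.75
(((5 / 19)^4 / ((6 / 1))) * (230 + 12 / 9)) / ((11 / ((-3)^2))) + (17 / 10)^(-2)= 0.50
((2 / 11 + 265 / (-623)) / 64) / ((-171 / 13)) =21697 / 74999232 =0.00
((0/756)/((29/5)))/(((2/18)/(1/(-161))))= 0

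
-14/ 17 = -0.82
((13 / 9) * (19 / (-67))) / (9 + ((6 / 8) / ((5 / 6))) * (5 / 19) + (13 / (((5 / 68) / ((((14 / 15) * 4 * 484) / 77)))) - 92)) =-234650 / 2329290309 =-0.00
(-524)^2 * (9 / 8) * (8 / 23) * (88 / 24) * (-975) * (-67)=591910347600 / 23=25735232504.35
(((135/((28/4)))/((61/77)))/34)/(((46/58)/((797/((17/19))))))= 652133295/810934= 804.18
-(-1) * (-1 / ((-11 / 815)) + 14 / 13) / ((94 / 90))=483705 / 6721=71.97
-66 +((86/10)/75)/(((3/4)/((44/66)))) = -222406/3375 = -65.90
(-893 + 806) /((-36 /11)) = 319 /12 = 26.58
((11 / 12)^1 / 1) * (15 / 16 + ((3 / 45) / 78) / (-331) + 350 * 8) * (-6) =-95455277687 / 6196320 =-15405.16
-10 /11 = -0.91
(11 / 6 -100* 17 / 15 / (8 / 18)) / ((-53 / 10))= 7595 / 159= 47.77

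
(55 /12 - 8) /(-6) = 0.57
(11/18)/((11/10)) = 5/9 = 0.56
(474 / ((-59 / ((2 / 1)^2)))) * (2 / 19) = -3792 / 1121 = -3.38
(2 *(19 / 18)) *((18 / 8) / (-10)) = -19 / 40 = -0.48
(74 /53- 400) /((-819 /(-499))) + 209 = -69991 /2067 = -33.86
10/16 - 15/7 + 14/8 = 13/56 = 0.23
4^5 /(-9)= -1024 /9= -113.78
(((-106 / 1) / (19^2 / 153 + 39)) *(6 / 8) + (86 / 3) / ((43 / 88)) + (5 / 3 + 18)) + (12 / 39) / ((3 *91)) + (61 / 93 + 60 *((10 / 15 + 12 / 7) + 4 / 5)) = 17764732191 / 66304784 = 267.93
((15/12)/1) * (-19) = -95/4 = -23.75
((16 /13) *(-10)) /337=-0.04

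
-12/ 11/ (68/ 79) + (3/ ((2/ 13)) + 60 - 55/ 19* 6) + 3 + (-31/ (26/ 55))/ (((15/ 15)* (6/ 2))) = 5820538/ 138567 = 42.01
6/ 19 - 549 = -10425/ 19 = -548.68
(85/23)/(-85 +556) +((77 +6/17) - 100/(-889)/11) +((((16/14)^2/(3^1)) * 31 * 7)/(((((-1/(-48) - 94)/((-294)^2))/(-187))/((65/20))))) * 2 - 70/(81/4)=1782075341376916108196/16872729715611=105618674.12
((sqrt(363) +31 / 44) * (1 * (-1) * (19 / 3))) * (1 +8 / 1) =-627 * sqrt(3)- 1767 / 44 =-1126.15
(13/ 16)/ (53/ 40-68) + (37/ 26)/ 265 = -0.01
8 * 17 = 136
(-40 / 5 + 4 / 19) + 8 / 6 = -368 / 57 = -6.46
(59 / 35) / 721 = 59 / 25235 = 0.00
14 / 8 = 7 / 4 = 1.75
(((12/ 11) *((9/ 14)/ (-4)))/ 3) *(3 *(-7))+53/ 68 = 1501/ 748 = 2.01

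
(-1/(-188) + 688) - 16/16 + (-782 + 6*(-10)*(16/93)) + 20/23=-14000587/134044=-104.45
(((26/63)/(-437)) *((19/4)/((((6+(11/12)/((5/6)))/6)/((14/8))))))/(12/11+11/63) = -15015/2864282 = -0.01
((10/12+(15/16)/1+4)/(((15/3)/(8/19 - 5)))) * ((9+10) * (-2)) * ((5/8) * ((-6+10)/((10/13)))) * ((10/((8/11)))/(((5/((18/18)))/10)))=1148719/64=17948.73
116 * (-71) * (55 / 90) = -45298 / 9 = -5033.11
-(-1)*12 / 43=12 / 43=0.28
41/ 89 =0.46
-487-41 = -528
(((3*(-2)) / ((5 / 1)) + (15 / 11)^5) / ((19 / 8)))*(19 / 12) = 1887046 / 805255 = 2.34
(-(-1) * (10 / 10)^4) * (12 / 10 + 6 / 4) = 27 / 10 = 2.70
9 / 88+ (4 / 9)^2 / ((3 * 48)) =0.10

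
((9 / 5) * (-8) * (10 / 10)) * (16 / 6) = -192 / 5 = -38.40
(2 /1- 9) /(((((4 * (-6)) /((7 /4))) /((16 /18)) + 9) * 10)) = 49 /450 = 0.11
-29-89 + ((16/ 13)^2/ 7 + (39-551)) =-745034/ 1183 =-629.78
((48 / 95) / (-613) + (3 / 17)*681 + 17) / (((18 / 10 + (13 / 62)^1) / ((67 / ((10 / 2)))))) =564126509416 / 616766885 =914.65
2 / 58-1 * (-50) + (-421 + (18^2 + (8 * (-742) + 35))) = -172491 / 29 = -5947.97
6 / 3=2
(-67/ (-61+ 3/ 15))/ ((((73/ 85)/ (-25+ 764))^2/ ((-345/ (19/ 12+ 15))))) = -1368081231913125/ 80595796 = -16974597.93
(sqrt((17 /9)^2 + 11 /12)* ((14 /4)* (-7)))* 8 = -98* sqrt(1453) /9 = -415.07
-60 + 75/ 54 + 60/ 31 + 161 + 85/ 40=237595/ 2232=106.45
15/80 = 0.19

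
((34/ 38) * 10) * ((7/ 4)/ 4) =595/ 152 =3.91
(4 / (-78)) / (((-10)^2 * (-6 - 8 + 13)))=0.00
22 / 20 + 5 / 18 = 62 / 45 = 1.38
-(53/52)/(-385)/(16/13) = 53/24640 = 0.00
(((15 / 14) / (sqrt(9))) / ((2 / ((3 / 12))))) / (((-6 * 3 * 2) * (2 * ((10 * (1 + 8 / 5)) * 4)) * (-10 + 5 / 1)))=1 / 838656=0.00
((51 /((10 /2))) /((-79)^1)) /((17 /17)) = -51 /395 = -0.13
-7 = -7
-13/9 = -1.44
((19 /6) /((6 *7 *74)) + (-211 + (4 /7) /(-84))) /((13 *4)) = -27543851 /6787872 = -4.06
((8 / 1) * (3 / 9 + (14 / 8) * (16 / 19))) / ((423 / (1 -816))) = -671560 / 24111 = -27.85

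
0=0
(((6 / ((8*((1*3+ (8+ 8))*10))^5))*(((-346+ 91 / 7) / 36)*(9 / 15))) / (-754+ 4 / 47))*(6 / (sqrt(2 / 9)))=140859*sqrt(2) / 2875001797541888000000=0.00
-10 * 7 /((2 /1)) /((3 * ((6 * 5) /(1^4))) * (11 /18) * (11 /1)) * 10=-70 /121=-0.58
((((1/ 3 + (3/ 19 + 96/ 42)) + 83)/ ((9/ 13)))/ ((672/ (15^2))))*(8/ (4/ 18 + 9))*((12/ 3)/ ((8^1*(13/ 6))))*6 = 7700625/ 154546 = 49.83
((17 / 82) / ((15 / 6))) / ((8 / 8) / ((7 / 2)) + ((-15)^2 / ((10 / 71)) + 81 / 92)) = 10948 / 211055905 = 0.00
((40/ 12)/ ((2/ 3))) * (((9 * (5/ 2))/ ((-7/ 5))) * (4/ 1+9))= -14625/ 14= -1044.64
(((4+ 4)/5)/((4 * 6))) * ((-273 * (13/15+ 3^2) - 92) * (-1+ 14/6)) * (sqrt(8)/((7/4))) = -445696 * sqrt(2)/1575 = -400.20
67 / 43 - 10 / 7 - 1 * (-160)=48199 / 301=160.13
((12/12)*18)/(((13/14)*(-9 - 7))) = -63/52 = -1.21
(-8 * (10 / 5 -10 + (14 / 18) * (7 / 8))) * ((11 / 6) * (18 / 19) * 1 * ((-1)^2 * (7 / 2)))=40579 / 114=355.96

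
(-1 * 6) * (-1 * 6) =36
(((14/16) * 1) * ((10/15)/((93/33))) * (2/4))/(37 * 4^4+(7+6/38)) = 1463/133997376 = 0.00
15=15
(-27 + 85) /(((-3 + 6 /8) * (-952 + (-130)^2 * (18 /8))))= -232 /333657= -0.00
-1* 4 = -4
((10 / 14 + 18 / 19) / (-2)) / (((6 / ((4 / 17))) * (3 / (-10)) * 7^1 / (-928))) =-120640 / 8379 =-14.40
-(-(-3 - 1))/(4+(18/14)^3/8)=-10976/11705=-0.94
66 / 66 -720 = -719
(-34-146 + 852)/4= 168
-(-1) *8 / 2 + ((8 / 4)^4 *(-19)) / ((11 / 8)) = -217.09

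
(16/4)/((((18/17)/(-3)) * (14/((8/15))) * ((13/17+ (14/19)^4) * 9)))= -301302152/6654439575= -0.05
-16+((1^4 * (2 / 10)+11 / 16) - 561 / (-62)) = -15039 / 2480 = -6.06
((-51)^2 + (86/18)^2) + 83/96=6803201/2592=2624.69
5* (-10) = -50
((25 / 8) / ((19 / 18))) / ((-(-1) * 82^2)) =225 / 511024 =0.00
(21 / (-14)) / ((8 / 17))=-51 / 16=-3.19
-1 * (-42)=42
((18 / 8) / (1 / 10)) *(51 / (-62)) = -2295 / 124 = -18.51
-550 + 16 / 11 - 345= -9829 / 11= -893.55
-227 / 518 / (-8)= 227 / 4144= 0.05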